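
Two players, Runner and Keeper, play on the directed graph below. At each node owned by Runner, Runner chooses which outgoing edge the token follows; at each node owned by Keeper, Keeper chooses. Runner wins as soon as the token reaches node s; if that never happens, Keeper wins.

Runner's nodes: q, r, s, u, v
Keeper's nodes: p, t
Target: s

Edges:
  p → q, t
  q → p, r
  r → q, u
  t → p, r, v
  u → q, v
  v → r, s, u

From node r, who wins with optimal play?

Runner

A0 = {s}
A1: add {v} — v (Runner) has v→s.
A2: add {u} — u (Runner) has u→v.
A3: add {r} — r (Runner) has r→u.
r ∈ A3, so Runner can force the target.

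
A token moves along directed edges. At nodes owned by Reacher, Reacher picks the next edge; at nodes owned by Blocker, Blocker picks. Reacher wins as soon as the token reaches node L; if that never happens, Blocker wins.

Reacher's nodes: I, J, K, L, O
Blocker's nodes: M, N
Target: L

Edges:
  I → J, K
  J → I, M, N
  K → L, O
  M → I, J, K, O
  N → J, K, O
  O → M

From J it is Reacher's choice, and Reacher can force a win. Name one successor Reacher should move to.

I

A0 = {L}
A1: add {K} — K (Reacher) has K→L.
A2: add {I} — I (Reacher) has I→K.
A3: add {J} — J (Reacher) has J→I.
A4 = A3; e.g. M (Blocker) can still go to O. Fixed point.
From J, successor I is in the attractor (rank 2); the other successors M, N are not.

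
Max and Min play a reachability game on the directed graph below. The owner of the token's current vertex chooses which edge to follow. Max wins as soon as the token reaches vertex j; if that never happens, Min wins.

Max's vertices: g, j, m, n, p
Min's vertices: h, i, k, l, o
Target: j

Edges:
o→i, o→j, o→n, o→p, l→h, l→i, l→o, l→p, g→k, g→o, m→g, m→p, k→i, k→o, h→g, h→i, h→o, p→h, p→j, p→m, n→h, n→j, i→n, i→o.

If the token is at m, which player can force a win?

Max

A0 = {j}
A1: add {n, p} — n (Max) has n→j; p (Max) has p→j.
A2: add {m} — m (Max) has m→p.
A3 = A2; e.g. g (Max) has no edge into A2. Fixed point.
m ∈ A2, so Max can force the target.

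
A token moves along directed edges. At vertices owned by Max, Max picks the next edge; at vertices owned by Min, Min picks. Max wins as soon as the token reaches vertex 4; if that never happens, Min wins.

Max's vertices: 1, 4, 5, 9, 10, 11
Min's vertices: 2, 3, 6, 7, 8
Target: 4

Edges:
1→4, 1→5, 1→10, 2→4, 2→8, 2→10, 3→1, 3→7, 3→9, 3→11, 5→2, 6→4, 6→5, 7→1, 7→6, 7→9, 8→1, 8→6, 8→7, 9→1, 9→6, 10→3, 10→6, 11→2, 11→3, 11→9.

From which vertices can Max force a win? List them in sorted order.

1, 4, 9, 11

A0 = {4}
A1: add {1} — 1 (Max) has 1→4.
A2: add {9} — 9 (Max) has 9→1.
A3: add {11} — 11 (Max) has 11→9.
A4 = A3; e.g. 2 (Min) can still go to 8. Fixed point.
Max's winning region = {1, 4, 9, 11}.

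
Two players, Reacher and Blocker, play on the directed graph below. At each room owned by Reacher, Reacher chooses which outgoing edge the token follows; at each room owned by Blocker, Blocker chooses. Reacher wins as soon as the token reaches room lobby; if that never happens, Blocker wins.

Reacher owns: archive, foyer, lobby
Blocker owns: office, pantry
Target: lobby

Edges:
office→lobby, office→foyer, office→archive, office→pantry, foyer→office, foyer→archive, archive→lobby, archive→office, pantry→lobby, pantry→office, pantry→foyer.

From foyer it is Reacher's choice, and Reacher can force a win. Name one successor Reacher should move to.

archive

A0 = {lobby}
A1: add {archive} — archive (Reacher) has archive→lobby.
A2: add {foyer} — foyer (Reacher) has foyer→archive.
A3 = A2; e.g. office (Blocker) can still go to pantry. Fixed point.
From foyer, successor archive is in the attractor (rank 1); the other successor office is not.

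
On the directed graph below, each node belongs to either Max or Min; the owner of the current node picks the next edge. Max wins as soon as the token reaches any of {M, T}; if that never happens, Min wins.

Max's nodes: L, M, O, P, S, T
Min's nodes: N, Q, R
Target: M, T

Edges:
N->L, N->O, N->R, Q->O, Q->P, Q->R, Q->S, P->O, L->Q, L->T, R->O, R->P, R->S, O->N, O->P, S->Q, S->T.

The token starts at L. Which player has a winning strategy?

Max

A0 = {M, T}
A1: add {L, S} — L (Max) has L→T; S (Max) has S→T.
A2 = A1; e.g. N (Min) can still go to O. Fixed point.
L ∈ A1, so Max can force the target.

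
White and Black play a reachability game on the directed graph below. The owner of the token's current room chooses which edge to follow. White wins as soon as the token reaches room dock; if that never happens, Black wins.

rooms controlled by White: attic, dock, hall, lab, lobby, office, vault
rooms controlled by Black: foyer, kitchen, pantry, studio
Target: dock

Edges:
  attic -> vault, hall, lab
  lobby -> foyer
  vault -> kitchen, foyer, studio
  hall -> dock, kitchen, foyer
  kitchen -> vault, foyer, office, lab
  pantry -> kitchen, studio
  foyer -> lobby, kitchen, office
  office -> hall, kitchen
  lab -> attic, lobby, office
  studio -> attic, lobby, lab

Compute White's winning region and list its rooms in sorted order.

attic, dock, hall, lab, office

A0 = {dock}
A1: add {hall} — hall (White) has hall→dock.
A2: add {attic, office} — attic (White) has attic→hall; office (White) has office→hall.
A3: add {lab} — lab (White) has lab→attic.
A4 = A3; e.g. lobby (White) has no edge into A3. Fixed point.
White's winning region = {attic, dock, hall, lab, office}.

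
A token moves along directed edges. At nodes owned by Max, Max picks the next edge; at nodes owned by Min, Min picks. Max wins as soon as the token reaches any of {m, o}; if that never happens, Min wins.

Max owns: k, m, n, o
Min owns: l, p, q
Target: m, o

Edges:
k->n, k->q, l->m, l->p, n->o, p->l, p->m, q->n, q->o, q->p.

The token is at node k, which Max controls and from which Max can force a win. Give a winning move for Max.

n

A0 = {m, o}
A1: add {n} — n (Max) has n→o.
A2: add {k} — k (Max) has k→n.
A3 = A2; e.g. l (Min) can still go to p. Fixed point.
From k, successor n is in the attractor (rank 1); the other successor q is not.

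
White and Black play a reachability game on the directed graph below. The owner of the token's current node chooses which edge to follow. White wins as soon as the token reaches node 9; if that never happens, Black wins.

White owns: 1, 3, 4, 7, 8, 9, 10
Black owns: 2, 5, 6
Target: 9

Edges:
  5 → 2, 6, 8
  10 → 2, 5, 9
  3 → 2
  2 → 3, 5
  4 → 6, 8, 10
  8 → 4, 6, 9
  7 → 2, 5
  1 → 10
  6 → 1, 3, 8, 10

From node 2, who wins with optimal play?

Black

A0 = {9}
A1: add {8, 10} — 8 (White) has 8→9; 10 (White) has 10→9.
A2: add {1, 4} — 1 (White) has 1→10; 4 (White) has 4→8.
A3 = A2; e.g. 2 (Black) can still go to 3. Fixed point.
2 never enters the attractor, so Black can avoid the target forever.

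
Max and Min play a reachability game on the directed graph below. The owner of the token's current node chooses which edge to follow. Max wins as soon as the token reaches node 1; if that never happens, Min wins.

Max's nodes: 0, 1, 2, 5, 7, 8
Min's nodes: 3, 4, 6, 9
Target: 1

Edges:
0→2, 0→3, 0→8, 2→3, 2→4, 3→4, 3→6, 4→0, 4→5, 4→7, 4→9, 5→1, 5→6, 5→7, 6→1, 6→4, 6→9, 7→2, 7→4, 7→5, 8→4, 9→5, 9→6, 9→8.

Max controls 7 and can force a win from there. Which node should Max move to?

A0 = {1}
A1: add {5} — 5 (Max) has 5→1.
A2: add {7} — 7 (Max) has 7→5.
A3 = A2; e.g. 0 (Max) has no edge into A2. Fixed point.
From 7, successor 5 is in the attractor (rank 1); the other successors 2, 4 are not.

5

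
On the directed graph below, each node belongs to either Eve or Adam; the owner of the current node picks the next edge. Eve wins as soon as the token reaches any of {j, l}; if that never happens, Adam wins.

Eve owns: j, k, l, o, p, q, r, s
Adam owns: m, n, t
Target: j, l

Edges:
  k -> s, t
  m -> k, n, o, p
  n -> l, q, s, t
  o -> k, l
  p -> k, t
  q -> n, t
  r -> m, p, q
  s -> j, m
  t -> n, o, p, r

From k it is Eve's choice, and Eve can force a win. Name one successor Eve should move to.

A0 = {j, l}
A1: add {o, s} — o (Eve) has o→l; s (Eve) has s→j.
A2: add {k} — k (Eve) has k→s.
A3: add {p} — p (Eve) has p→k.
A4: add {r} — r (Eve) has r→p.
A5 = A4; e.g. m (Adam) can still go to n. Fixed point.
From k, successor s is in the attractor (rank 1); the other successor t is not.

s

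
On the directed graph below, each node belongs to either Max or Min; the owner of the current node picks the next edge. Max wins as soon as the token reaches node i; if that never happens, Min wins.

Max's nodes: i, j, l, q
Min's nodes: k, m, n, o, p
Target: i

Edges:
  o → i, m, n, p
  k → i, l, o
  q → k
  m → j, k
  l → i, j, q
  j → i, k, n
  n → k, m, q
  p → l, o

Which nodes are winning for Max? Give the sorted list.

A0 = {i}
A1: add {j, l} — j (Max) has j→i; l (Max) has l→i.
A2 = A1; e.g. k (Min) can still go to o. Fixed point.
Max's winning region = {i, j, l}.

i, j, l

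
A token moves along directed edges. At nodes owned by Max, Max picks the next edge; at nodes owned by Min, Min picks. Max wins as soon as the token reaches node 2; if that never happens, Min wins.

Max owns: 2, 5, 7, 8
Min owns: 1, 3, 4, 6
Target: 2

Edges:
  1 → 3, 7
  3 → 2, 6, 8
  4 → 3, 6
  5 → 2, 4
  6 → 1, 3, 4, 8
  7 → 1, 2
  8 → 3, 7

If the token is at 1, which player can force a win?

Min

A0 = {2}
A1: add {5, 7} — 5 (Max) has 5→2; 7 (Max) has 7→2.
A2: add {8} — 8 (Max) has 8→7.
A3 = A2; e.g. 1 (Min) can still go to 3. Fixed point.
1 never enters the attractor, so Min can avoid the target forever.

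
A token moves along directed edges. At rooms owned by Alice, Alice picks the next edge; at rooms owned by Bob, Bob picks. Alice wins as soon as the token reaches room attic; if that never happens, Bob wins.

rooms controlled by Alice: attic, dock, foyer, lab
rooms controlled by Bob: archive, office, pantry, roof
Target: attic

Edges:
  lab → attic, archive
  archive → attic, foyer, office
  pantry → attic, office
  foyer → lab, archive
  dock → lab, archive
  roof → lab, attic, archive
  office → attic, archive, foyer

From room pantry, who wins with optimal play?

Bob

A0 = {attic}
A1: add {lab} — lab (Alice) has lab→attic.
A2: add {dock, foyer} — foyer (Alice) has foyer→lab; dock (Alice) has dock→lab.
A3 = A2; e.g. archive (Bob) can still go to office. Fixed point.
pantry never enters the attractor, so Bob can avoid the target forever.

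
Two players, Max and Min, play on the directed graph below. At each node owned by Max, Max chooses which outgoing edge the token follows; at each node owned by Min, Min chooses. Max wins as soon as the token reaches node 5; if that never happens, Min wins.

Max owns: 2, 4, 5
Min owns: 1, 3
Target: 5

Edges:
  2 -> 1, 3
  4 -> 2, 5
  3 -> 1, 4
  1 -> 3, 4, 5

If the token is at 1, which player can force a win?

A0 = {5}
A1: add {4} — 4 (Max) has 4→5.
A2 = A1; e.g. 1 (Min) can still go to 3. Fixed point.
1 never enters the attractor, so Min can avoid the target forever.

Min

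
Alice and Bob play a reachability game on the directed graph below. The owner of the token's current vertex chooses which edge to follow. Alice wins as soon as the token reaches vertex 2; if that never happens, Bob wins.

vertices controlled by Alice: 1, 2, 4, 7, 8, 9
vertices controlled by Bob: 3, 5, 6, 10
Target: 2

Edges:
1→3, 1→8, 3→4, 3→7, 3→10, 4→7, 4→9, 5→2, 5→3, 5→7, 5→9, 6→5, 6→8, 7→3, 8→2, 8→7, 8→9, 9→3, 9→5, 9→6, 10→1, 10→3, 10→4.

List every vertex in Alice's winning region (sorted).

A0 = {2}
A1: add {8} — 8 (Alice) has 8→2.
A2: add {1} — 1 (Alice) has 1→8.
A3 = A2; e.g. 3 (Bob) can still go to 4. Fixed point.
Alice's winning region = {1, 2, 8}.

1, 2, 8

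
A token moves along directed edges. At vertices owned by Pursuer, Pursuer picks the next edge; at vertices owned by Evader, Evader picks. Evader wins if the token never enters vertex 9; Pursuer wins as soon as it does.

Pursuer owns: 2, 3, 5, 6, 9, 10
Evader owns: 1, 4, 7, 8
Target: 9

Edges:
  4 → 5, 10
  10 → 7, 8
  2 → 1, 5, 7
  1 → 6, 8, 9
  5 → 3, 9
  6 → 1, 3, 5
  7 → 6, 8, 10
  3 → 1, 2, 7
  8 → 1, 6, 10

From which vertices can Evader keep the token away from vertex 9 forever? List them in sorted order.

1, 4, 7, 8, 10

A0 = {9}
A1: add {5} — 5 (Pursuer) has 5→9.
A2: add {2, 6} — 2 (Pursuer) has 2→5; 6 (Pursuer) has 6→5.
A3: add {3} — 3 (Pursuer) has 3→2.
A4 = A3; e.g. 1 (Evader) can still go to 8. Fixed point.
Pursuer's attractor = {2, 3, 5, 6, 9}; Evader avoids the target exactly from the complement.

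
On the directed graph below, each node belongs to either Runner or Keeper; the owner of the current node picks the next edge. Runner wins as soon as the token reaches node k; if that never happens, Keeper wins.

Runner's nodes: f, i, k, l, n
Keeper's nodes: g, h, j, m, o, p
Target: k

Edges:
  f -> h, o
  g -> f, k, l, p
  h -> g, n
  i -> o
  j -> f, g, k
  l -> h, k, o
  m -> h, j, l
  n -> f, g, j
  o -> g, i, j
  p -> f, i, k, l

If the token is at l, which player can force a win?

A0 = {k}
A1: add {l} — l (Runner) has l→k.
A2 = A1; e.g. f (Runner) has no edge into A1. Fixed point.
l ∈ A1, so Runner can force the target.

Runner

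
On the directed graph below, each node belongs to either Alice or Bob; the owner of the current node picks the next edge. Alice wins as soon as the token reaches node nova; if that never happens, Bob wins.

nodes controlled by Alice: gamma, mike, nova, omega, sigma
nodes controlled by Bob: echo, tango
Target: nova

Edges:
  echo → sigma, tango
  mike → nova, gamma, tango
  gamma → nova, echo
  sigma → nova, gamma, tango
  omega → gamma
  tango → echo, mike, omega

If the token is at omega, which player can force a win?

A0 = {nova}
A1: add {gamma, mike, sigma} — mike (Alice) has mike→nova; gamma (Alice) has gamma→nova; sigma (Alice) has sigma→nova.
A2: add {omega} — omega (Alice) has omega→gamma.
A3 = A2; e.g. echo (Bob) can still go to tango. Fixed point.
omega ∈ A2, so Alice can force the target.

Alice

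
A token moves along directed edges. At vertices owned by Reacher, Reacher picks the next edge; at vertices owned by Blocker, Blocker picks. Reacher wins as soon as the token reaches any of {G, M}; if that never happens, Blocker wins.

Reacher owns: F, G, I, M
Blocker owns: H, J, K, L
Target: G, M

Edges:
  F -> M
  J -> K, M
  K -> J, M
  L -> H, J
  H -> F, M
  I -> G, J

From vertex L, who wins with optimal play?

Blocker

A0 = {G, M}
A1: add {F, I} — F (Reacher) has F→M; I (Reacher) has I→G.
A2: add {H} — H (Blocker): all of {F, M} already in.
A3 = A2; e.g. J (Blocker) can still go to K. Fixed point.
L never enters the attractor, so Blocker can avoid the target forever.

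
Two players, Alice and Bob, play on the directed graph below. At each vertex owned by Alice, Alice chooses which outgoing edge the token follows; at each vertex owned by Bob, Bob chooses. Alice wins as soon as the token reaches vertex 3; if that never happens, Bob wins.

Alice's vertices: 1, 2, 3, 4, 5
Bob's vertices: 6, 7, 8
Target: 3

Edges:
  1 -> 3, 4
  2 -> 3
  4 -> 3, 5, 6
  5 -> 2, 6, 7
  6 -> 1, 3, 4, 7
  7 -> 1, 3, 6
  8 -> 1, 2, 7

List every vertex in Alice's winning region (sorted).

A0 = {3}
A1: add {1, 2, 4} — 1 (Alice) has 1→3; 2 (Alice) has 2→3; 4 (Alice) has 4→3.
A2: add {5} — 5 (Alice) has 5→2.
A3 = A2; e.g. 6 (Bob) can still go to 7. Fixed point.
Alice's winning region = {1, 2, 3, 4, 5}.

1, 2, 3, 4, 5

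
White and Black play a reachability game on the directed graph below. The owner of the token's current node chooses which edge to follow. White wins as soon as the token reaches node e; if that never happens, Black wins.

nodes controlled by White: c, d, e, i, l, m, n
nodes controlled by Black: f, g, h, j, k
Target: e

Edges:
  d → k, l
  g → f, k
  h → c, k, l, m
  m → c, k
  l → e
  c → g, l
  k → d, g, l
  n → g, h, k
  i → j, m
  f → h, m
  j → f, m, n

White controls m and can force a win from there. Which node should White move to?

c

A0 = {e}
A1: add {l} — l (White) has l→e.
A2: add {c, d} — c (White) has c→l; d (White) has d→l.
A3: add {m} — m (White) has m→c.
A4: add {i} — i (White) has i→m.
A5 = A4; e.g. f (Black) can still go to h. Fixed point.
From m, successor c is in the attractor (rank 2); the other successor k is not.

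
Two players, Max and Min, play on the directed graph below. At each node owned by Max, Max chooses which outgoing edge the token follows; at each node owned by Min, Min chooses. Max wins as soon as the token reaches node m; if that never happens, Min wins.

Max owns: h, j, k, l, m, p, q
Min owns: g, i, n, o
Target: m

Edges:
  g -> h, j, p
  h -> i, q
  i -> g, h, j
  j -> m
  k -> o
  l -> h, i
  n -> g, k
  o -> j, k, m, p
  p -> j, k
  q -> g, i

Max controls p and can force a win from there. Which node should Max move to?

A0 = {m}
A1: add {j} — j (Max) has j→m.
A2: add {p} — p (Max) has p→j.
A3 = A2; e.g. g (Min) can still go to h. Fixed point.
From p, successor j is in the attractor (rank 1); the other successor k is not.

j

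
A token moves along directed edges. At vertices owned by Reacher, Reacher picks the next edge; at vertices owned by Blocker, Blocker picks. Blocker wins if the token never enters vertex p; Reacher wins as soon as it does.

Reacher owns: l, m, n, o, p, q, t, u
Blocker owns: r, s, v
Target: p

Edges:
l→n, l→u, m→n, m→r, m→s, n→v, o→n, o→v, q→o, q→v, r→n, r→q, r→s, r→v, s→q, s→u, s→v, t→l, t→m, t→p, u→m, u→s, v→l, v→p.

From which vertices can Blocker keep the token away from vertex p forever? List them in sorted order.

l, m, n, o, q, r, s, u, v

A0 = {p}
A1: add {t} — t (Reacher) has t→p.
A2 = A1; e.g. l (Reacher) has no edge into A1. Fixed point.
Reacher's attractor = {p, t}; Blocker avoids the target exactly from the complement.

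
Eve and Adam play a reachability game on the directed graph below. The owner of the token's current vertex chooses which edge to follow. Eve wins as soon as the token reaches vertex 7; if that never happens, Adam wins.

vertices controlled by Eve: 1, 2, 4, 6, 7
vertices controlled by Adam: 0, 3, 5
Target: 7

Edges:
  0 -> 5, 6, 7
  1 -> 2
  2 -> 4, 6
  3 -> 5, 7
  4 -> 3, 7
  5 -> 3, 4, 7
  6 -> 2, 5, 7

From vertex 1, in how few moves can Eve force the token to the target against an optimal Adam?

3

A0 = {7}
A1: add {4, 6} — 4 (Eve) has 4→7; 6 (Eve) has 6→7.
A2: add {2} — 2 (Eve) has 2→4.
A3: add {1} — 1 (Eve) has 1→2.
A4 = A3; e.g. 0 (Adam) can still go to 5. Fixed point.
1 enters the attractor at level 3, so Eve can force the target in 3 moves from there.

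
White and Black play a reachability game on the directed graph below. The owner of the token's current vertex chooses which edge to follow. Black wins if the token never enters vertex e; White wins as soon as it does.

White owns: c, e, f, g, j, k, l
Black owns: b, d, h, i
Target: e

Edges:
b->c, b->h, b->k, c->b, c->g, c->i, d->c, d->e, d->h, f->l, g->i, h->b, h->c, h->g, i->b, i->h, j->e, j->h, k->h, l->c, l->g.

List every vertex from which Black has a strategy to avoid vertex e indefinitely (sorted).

b, c, d, f, g, h, i, k, l

A0 = {e}
A1: add {j} — j (White) has j→e.
A2 = A1; e.g. b (Black) can still go to c. Fixed point.
White's attractor = {e, j}; Black avoids the target exactly from the complement.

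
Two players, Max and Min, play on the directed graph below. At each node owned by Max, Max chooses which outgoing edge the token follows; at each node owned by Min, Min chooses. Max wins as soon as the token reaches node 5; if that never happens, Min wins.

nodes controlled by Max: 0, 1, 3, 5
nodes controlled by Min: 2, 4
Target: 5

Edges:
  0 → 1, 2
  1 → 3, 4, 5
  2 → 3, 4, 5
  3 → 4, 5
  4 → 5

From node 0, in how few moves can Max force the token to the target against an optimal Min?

2

A0 = {5}
A1: add {1, 3, 4} — 1 (Max) has 1→5; 3 (Max) has 3→5; 4 (Min): all of {5} already in.
A2: add {0, 2} — 0 (Max) has 0→1; 2 (Min): all of {3, 4, 5} already in.
A2 = all vertices. Fixed point.
0 enters the attractor at level 2, so Max can force the target in 2 moves from there.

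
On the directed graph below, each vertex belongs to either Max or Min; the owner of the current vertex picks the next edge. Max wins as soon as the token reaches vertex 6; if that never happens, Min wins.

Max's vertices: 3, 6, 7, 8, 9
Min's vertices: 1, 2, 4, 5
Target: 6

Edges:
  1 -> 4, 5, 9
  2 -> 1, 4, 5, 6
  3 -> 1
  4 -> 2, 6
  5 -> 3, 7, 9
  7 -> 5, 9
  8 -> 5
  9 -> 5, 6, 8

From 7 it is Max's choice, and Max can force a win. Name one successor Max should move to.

A0 = {6}
A1: add {9} — 9 (Max) has 9→6.
A2: add {7} — 7 (Max) has 7→9.
A3 = A2; e.g. 1 (Min) can still go to 4. Fixed point.
From 7, successor 9 is in the attractor (rank 1); the other successor 5 is not.

9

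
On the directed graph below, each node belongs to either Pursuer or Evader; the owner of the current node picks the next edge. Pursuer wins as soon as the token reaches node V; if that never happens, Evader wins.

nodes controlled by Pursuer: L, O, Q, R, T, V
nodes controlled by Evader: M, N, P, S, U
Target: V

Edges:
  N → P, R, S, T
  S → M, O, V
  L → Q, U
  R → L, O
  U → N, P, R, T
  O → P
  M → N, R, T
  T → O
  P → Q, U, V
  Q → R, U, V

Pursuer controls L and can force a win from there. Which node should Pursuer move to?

A0 = {V}
A1: add {Q} — Q (Pursuer) has Q→V.
A2: add {L} — L (Pursuer) has L→Q.
A3: add {R} — R (Pursuer) has R→L.
A4 = A3; e.g. M (Evader) can still go to N. Fixed point.
From L, successor Q is in the attractor (rank 1); the other successor U is not.

Q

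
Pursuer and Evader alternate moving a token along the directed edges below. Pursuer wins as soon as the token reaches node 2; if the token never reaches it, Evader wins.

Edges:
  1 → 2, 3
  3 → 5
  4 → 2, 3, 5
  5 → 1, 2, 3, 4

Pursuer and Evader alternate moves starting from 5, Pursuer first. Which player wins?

Pursuer

Track states (vertex, player-to-move).
A0 = {(2,Pursuer), (2,Evader)}
A1: add {(1,Pursuer), (4,Pursuer), (5,Pursuer)}.
(5,Pursuer) ∈ A1 ⇒ Pursuer forces the target.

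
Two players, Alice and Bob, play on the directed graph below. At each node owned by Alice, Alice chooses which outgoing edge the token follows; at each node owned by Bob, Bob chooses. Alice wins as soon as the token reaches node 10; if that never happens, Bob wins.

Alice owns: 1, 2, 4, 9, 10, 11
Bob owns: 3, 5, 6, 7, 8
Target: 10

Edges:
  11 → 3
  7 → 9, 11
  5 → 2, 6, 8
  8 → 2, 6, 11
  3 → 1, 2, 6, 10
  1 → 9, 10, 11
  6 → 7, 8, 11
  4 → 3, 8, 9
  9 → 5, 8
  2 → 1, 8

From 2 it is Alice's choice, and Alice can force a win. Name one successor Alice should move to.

A0 = {10}
A1: add {1} — 1 (Alice) has 1→10.
A2: add {2} — 2 (Alice) has 2→1.
A3 = A2; e.g. 3 (Bob) can still go to 6. Fixed point.
From 2, successor 1 is in the attractor (rank 1); the other successor 8 is not.

1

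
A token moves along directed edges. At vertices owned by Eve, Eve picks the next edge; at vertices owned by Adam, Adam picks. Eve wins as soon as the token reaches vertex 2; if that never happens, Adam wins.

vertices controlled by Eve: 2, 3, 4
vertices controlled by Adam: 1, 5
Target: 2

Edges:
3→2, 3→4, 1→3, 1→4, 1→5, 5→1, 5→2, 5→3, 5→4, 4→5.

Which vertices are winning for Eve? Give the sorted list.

2, 3

A0 = {2}
A1: add {3} — 3 (Eve) has 3→2.
A2 = A1; e.g. 1 (Adam) can still go to 4. Fixed point.
Eve's winning region = {2, 3}.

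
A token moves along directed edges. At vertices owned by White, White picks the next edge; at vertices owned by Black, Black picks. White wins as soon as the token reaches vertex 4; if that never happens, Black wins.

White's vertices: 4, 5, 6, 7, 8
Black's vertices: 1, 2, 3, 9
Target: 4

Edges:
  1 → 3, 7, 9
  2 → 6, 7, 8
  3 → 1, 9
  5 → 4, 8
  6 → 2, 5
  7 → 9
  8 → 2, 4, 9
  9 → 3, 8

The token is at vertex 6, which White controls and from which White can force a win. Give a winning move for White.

A0 = {4}
A1: add {5, 8} — 5 (White) has 5→4; 8 (White) has 8→4.
A2: add {6} — 6 (White) has 6→5.
A3 = A2; e.g. 1 (Black) can still go to 3. Fixed point.
From 6, successor 5 is in the attractor (rank 1); the other successor 2 is not.

5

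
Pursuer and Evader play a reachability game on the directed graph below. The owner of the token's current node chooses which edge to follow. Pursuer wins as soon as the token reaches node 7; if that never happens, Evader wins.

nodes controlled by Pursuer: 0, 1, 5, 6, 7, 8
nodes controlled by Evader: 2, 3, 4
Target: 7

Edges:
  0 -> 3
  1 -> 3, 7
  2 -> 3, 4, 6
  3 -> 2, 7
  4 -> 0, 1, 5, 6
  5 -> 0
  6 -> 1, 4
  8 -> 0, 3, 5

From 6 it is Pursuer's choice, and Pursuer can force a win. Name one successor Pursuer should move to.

1

A0 = {7}
A1: add {1} — 1 (Pursuer) has 1→7.
A2: add {6} — 6 (Pursuer) has 6→1.
A3 = A2; e.g. 0 (Pursuer) has no edge into A2. Fixed point.
From 6, successor 1 is in the attractor (rank 1); the other successor 4 is not.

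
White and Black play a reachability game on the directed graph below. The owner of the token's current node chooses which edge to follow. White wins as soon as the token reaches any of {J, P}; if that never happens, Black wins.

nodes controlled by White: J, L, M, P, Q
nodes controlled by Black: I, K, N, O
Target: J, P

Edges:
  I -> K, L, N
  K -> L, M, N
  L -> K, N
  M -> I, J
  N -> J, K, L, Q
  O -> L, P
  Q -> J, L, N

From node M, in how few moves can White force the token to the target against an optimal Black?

1

A0 = {J, P}
A1: add {M, Q} — M (White) has M→J; Q (White) has Q→J.
A2 = A1; e.g. I (Black) can still go to K. Fixed point.
M enters the attractor at level 1, so White can force the target in 1 move from there.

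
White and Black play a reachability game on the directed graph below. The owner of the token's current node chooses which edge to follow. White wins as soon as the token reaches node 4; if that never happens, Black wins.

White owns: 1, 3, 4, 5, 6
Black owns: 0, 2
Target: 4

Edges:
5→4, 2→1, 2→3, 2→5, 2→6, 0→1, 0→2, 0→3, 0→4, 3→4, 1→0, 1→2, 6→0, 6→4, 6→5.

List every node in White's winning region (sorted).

A0 = {4}
A1: add {3, 5, 6} — 3 (White) has 3→4; 5 (White) has 5→4; 6 (White) has 6→4.
A2 = A1; e.g. 0 (Black) can still go to 1. Fixed point.
White's winning region = {3, 4, 5, 6}.

3, 4, 5, 6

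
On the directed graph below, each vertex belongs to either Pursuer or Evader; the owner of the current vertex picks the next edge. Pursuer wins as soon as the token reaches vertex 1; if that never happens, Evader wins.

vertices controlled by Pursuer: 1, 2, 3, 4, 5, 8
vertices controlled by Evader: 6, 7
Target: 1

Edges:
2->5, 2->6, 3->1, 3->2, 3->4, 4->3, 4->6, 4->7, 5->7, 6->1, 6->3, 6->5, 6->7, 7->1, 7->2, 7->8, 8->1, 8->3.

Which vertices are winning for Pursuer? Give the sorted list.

A0 = {1}
A1: add {3, 8} — 3 (Pursuer) has 3→1; 8 (Pursuer) has 8→1.
A2: add {4} — 4 (Pursuer) has 4→3.
A3 = A2; e.g. 2 (Pursuer) has no edge into A2. Fixed point.
Pursuer's winning region = {1, 3, 4, 8}.

1, 3, 4, 8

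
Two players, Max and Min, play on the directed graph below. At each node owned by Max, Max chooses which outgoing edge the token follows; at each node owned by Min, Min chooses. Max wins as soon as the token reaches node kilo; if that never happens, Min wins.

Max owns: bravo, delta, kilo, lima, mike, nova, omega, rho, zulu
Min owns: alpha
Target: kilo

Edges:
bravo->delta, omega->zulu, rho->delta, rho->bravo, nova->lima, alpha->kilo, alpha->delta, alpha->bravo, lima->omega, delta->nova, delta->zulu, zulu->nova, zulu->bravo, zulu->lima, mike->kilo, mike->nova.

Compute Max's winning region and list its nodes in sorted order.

A0 = {kilo}
A1: add {mike} — mike (Max) has mike→kilo.
A2 = A1; e.g. omega (Max) has no edge into A1. Fixed point.
Max's winning region = {kilo, mike}.

kilo, mike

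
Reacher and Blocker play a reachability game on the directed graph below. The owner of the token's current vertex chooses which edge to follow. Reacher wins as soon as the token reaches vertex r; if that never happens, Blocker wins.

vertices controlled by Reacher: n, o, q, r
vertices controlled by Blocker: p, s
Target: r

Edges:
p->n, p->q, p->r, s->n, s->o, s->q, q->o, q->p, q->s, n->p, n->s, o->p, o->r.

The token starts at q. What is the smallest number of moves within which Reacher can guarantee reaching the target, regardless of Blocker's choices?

2

A0 = {r}
A1: add {o} — o (Reacher) has o→r.
A2: add {q} — q (Reacher) has q→o.
A3 = A2; e.g. n (Reacher) has no edge into A2. Fixed point.
q enters the attractor at level 2, so Reacher can force the target in 2 moves from there.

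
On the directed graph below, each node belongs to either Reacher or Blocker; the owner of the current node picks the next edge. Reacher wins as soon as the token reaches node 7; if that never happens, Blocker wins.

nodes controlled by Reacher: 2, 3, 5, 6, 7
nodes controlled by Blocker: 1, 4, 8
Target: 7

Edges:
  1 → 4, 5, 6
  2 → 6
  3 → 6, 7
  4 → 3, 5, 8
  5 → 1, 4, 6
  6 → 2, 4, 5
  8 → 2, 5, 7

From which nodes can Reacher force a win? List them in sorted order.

A0 = {7}
A1: add {3} — 3 (Reacher) has 3→7.
A2 = A1; e.g. 1 (Blocker) can still go to 4. Fixed point.
Reacher's winning region = {3, 7}.

3, 7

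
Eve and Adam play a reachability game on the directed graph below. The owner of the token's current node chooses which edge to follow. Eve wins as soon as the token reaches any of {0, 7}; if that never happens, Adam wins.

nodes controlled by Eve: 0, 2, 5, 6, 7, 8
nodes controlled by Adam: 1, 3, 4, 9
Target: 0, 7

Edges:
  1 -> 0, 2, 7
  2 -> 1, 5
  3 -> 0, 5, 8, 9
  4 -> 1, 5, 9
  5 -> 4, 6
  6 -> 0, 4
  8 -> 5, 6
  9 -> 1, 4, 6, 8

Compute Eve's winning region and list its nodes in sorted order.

A0 = {0, 7}
A1: add {6} — 6 (Eve) has 6→0.
A2: add {5, 8} — 5 (Eve) has 5→6; 8 (Eve) has 8→6.
A3: add {2} — 2 (Eve) has 2→5.
A4: add {1} — 1 (Adam): all of {0, 2, 7} already in.
A5 = A4; e.g. 3 (Adam) can still go to 9. Fixed point.
Eve's winning region = {0, 1, 2, 5, 6, 7, 8}.

0, 1, 2, 5, 6, 7, 8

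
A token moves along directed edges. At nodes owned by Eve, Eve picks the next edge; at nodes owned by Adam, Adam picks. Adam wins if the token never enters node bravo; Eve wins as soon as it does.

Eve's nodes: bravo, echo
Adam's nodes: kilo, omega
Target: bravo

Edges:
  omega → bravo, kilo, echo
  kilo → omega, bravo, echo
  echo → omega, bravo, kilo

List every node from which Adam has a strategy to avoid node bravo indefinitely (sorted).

kilo, omega

A0 = {bravo}
A1: add {echo} — echo (Eve) has echo→bravo.
A2 = A1; e.g. omega (Adam) can still go to kilo. Fixed point.
Eve's attractor = {bravo, echo}; Adam avoids the target exactly from the complement.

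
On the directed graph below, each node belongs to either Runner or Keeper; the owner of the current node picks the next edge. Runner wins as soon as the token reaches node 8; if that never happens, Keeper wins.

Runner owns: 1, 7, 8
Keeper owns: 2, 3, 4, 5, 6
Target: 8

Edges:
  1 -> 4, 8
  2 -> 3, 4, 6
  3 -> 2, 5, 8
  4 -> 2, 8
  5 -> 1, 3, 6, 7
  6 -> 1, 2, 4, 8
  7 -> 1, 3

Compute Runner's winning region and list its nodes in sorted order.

1, 7, 8

A0 = {8}
A1: add {1} — 1 (Runner) has 1→8.
A2: add {7} — 7 (Runner) has 7→1.
A3 = A2; e.g. 2 (Keeper) can still go to 3. Fixed point.
Runner's winning region = {1, 7, 8}.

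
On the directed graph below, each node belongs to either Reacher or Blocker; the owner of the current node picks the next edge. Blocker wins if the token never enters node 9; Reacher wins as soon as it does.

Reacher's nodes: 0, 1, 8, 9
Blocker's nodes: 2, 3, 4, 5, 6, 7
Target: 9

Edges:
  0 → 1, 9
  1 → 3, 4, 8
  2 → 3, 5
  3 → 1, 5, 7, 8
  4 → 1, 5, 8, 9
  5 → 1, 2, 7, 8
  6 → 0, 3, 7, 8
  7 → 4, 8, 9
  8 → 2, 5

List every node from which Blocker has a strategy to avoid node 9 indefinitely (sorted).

A0 = {9}
A1: add {0} — 0 (Reacher) has 0→9.
A2 = A1; e.g. 1 (Reacher) has no edge into A1. Fixed point.
Reacher's attractor = {0, 9}; Blocker avoids the target exactly from the complement.

1, 2, 3, 4, 5, 6, 7, 8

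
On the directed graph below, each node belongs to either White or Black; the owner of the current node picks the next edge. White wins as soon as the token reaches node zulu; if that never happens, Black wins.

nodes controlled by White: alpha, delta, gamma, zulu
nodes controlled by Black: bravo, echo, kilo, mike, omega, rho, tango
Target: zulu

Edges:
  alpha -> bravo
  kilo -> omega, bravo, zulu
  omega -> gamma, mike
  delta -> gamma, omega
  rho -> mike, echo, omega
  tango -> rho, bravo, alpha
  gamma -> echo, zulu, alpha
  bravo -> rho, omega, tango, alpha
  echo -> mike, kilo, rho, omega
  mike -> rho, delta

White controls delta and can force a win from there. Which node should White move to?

A0 = {zulu}
A1: add {gamma} — gamma (White) has gamma→zulu.
A2: add {delta} — delta (White) has delta→gamma.
A3 = A2; e.g. mike (Black) can still go to rho. Fixed point.
From delta, successor gamma is in the attractor (rank 1); the other successor omega is not.

gamma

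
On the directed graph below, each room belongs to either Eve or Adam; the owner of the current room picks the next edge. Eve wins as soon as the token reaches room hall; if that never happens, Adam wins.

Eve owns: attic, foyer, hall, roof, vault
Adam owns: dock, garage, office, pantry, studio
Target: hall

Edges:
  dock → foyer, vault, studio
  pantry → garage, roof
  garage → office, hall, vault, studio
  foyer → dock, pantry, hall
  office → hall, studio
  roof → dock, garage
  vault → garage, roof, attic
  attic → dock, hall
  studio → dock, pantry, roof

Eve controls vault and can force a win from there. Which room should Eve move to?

A0 = {hall}
A1: add {attic, foyer} — foyer (Eve) has foyer→hall; attic (Eve) has attic→hall.
A2: add {vault} — vault (Eve) has vault→attic.
A3 = A2; e.g. dock (Adam) can still go to studio. Fixed point.
From vault, successor attic is in the attractor (rank 1); the other successors garage, roof are not.

attic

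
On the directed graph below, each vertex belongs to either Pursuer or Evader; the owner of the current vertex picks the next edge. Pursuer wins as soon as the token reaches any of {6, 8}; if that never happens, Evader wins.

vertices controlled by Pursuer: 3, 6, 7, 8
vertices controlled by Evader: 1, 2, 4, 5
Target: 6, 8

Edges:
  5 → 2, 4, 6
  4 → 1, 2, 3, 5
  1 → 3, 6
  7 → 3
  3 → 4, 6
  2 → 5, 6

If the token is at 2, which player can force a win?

A0 = {6, 8}
A1: add {3} — 3 (Pursuer) has 3→6.
A2: add {1, 7} — 1 (Evader): all of {3, 6} already in; 7 (Pursuer) has 7→3.
A3 = A2; e.g. 2 (Evader) can still go to 5. Fixed point.
2 never enters the attractor, so Evader can avoid the target forever.

Evader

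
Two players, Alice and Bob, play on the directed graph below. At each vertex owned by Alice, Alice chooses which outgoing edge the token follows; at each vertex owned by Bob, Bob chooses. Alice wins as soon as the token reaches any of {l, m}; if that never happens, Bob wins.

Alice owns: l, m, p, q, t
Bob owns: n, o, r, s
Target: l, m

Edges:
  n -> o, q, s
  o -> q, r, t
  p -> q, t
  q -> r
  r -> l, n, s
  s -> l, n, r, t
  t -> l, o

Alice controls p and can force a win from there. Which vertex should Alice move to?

t

A0 = {l, m}
A1: add {t} — t (Alice) has t→l.
A2: add {p} — p (Alice) has p→t.
A3 = A2; e.g. n (Bob) can still go to o. Fixed point.
From p, successor t is in the attractor (rank 1); the other successor q is not.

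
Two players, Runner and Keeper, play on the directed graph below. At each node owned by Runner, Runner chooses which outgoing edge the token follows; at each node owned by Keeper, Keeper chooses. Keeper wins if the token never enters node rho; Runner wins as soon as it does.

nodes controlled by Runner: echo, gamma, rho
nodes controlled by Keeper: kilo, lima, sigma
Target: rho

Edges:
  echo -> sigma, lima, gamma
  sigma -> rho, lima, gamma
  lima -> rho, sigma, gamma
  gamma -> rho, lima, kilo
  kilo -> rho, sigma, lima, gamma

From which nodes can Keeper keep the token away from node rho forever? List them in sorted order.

A0 = {rho}
A1: add {gamma} — gamma (Runner) has gamma→rho.
A2: add {echo} — echo (Runner) has echo→gamma.
A3 = A2; e.g. sigma (Keeper) can still go to lima. Fixed point.
Runner's attractor = {echo, gamma, rho}; Keeper avoids the target exactly from the complement.

kilo, lima, sigma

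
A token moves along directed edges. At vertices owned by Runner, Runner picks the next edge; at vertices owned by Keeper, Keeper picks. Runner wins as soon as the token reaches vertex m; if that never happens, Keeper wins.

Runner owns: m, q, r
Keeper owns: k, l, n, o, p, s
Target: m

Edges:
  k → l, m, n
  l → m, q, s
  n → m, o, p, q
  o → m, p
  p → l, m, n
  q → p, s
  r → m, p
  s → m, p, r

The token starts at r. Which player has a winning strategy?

A0 = {m}
A1: add {r} — r (Runner) has r→m.
A2 = A1; e.g. k (Keeper) can still go to l. Fixed point.
r ∈ A1, so Runner can force the target.

Runner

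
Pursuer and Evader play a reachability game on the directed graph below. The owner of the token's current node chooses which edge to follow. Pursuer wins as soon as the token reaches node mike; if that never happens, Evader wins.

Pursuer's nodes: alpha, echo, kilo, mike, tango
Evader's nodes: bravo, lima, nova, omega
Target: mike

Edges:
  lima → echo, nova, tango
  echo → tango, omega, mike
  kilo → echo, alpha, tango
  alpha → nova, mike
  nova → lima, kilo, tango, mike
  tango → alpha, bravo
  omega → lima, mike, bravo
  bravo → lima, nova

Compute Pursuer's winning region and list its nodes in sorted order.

A0 = {mike}
A1: add {alpha, echo} — echo (Pursuer) has echo→mike; alpha (Pursuer) has alpha→mike.
A2: add {kilo, tango} — kilo (Pursuer) has kilo→echo; tango (Pursuer) has tango→alpha.
A3 = A2; e.g. lima (Evader) can still go to nova. Fixed point.
Pursuer's winning region = {alpha, echo, kilo, mike, tango}.

alpha, echo, kilo, mike, tango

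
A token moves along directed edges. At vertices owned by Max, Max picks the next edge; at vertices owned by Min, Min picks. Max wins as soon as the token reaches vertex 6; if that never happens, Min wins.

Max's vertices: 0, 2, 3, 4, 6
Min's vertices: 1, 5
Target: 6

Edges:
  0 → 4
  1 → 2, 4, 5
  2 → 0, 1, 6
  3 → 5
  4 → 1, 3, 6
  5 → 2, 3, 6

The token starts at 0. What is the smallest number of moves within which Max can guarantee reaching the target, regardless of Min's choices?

A0 = {6}
A1: add {2, 4} — 2 (Max) has 2→6; 4 (Max) has 4→6.
A2: add {0} — 0 (Max) has 0→4.
A3 = A2; e.g. 1 (Min) can still go to 5. Fixed point.
0 enters the attractor at level 2, so Max can force the target in 2 moves from there.

2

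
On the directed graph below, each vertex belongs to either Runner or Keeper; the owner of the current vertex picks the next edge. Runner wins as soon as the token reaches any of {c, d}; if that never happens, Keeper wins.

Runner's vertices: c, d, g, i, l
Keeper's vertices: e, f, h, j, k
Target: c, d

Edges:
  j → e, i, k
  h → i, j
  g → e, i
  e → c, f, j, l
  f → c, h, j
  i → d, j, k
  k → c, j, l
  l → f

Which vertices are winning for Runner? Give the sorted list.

c, d, g, i

A0 = {c, d}
A1: add {i} — i (Runner) has i→d.
A2: add {g} — g (Runner) has g→i.
A3 = A2; e.g. e (Keeper) can still go to f. Fixed point.
Runner's winning region = {c, d, g, i}.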